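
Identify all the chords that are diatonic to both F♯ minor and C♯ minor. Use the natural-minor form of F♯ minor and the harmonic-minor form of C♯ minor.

F♯m, A, C♯m

Triads in F♯ minor (natural minor): F♯ minor (i), G♯ diminished (ii°), A major (III), B minor (iv), C♯ minor (v), D major (VI), E major (VII).
Triads in C♯ minor (harmonic minor): C♯ minor (i), D♯ diminished (ii°), E augmented (III+), F♯ minor (iv), G♯ major (V), A major (VI), B♯ diminished (vii°).
Shared triads with their functions: F♯ minor (i in F♯ minor, iv in C♯ minor); A major (III in F♯ minor, VI in C♯ minor); C♯ minor (v in F♯ minor, i in C♯ minor).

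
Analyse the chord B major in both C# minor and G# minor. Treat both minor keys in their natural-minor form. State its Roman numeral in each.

The scale of C# minor (natural minor) is C# D# E F# G# A B; B is degree 7, and the triad built there (B-D#-F#) is major, so it is VII.
The scale of G# minor (natural minor) is G# A# B C# D# E F#; B is degree 3, and the triad built there (B-D#-F#) is major, so it is III.

VII in C# minor; III in G# minor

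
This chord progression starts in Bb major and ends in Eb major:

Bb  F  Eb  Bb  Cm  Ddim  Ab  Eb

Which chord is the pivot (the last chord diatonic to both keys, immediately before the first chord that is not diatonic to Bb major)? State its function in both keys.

Chords diatonic to Bb major: Bb, Cm, Dm, Eb, F, Gm, Adim.
Reading the progression, the first chord not in that set is Ddim, so the modulation leaves Bb major there.
The chord immediately before Ddim is Cm, which is diatonic to both keys: ii in Bb major and vi in Eb major.

Cm — ii in Bb major, vi in Eb major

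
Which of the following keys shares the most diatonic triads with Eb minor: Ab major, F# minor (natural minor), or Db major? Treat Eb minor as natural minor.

Triads of Eb minor (natural minor): Ebm (i), Fdim (ii°), Gb (III), Abm (iv), Bbm (v), Cb (VI), Db (VII).
Ab major shares 2: Bbm, Db.
F# minor (natural minor) shares 0: none.
Db major shares 4: Ebm, Gb, Bbm, Db.
The most common triads (4) are shared with Db major.

Db major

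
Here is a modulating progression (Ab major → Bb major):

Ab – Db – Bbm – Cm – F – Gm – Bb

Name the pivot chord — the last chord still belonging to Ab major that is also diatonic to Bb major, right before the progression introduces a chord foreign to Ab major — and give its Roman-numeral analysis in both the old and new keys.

Chords diatonic to Ab major: Ab, Bbm, Cm, Db, Eb, Fm, Gdim.
Reading the progression, the first chord not in that set is F, so the modulation leaves Ab major there.
The chord immediately before F is Cm, which is diatonic to both keys: iii in Ab major and ii in Bb major.

Cm — iii in Ab major, ii in Bb major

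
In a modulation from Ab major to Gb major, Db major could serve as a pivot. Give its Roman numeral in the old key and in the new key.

IV in Ab major; V in Gb major

The scale of Ab major is Ab Bb C Db Eb F G; Db is degree 4, and the triad built there (Db-F-Ab) is major, so it is IV.
The scale of Gb major is Gb Ab Bb Cb Db Eb F; Db is degree 5, and the triad built there (Db-F-Ab) is major, so it is V.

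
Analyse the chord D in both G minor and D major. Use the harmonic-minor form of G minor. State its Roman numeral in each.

The scale of G minor (harmonic minor) is G A Bb C D Eb F#; D is degree 5, and the triad built there (D-F#-A) is major, so it is V.
The scale of D major is D E F# G A B C#; D is degree 1, and the triad built there (D-F#-A) is major, so it is I.

V in G minor; I in D major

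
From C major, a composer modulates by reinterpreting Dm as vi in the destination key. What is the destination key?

F major

The numeral vi denotes a minor triad on scale degree 6. With D on degree 6, the tonic of the new key is F.
Degree 6 carries a minor triad in major keys, so the destination is F major.
Check: the diatonic triads of F major are F (I), Gm (ii), Am (iii), Bb (IV), C (V), Dm (vi), Edim (vii°) — Dm is indeed vi.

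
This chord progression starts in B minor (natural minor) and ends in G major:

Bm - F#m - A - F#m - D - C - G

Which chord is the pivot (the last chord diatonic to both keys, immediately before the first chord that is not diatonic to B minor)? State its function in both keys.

D — III in B minor, V in G major

Chords diatonic to B minor: Bm, C#dim, D, Em, F#m, G, A.
Reading the progression, the first chord not in that set is C, so the modulation leaves B minor there.
The chord immediately before C is D, which is diatonic to both keys: III in B minor and V in G major.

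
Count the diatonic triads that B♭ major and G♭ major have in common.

0

Diatonic triads of B♭ major: B♭ (I), Cm (ii), Dm (iii), E♭ (IV), F (V), Gm (vi), Adim (vii°).
Diatonic triads of G♭ major: G♭ (I), A♭m (ii), B♭m (iii), C♭ (IV), D♭ (V), E♭m (vi), Fdim (vii°).
No triad has the same root and quality in both keys.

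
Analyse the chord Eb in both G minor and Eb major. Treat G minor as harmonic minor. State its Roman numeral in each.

The scale of G minor (harmonic minor) is G A Bb C D Eb F#; Eb is degree 6, and the triad built there (Eb-G-Bb) is major, so it is VI.
The scale of Eb major is Eb F G Ab Bb C D; Eb is degree 1, and the triad built there (Eb-G-Bb) is major, so it is I.

VI in G minor; I in Eb major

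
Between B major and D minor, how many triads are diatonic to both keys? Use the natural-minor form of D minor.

Diatonic triads of B major: B (I), C#m (ii), D#m (iii), E (IV), F# (V), G#m (vi), A#dim (vii°).
Diatonic triads of D minor (natural minor): Dm (i), Edim (ii°), F (III), Gm (iv), Am (v), Bb (VI), C (VII).
No triad has the same root and quality in both keys.

0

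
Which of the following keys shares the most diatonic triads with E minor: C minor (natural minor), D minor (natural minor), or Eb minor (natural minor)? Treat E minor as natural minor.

D minor

Triads of E minor (natural minor): Em (i), F#dim (ii°), G (III), Am (iv), Bm (v), C (VI), D (VII).
C minor (natural minor) shares 0: none.
D minor (natural minor) shares 2: Am, C.
Eb minor (natural minor) shares 0: none.
The most common triads (2) are shared with D minor.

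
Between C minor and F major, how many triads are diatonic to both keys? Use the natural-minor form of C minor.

Diatonic triads of C minor (natural minor): Cm (i), Ddim (ii°), Eb (III), Fm (iv), Gm (v), Ab (VI), Bb (VII).
Diatonic triads of F major: F (I), Gm (ii), Am (iii), Bb (IV), C (V), Dm (vi), Edim (vii°).
Matching root and quality in both lists: Gm, Bb.
That gives 2 common triads.

2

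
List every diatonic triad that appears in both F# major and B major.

F#, G#m, B, D#m

Triads in F# major: F# (I), G#m (ii), A#m (iii), B (IV), C# (V), D#m (vi), E#dim (vii°).
Triads in B major: B (I), C#m (ii), D#m (iii), E (IV), F# (V), G#m (vi), A#dim (vii°).
Shared triads with their functions: F# (I in F# major, V in B major); G#m (ii in F# major, vi in B major); B (IV in F# major, I in B major); D#m (vi in F# major, iii in B major).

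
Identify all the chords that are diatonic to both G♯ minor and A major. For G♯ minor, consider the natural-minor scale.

C♯m, E

Triads in G♯ minor (natural minor): G♯m (i), A♯dim (ii°), B (III), C♯m (iv), D♯m (v), E (VI), F♯ (VII).
Triads in A major: A (I), Bm (ii), C♯m (iii), D (IV), E (V), F♯m (vi), G♯dim (vii°).
Shared triads with their functions: C♯m (iv in G♯ minor, iii in A major); E (VI in G♯ minor, V in A major).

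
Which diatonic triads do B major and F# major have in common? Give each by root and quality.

B, D#m, F#, G#m

Triads in B major: B (I), C#m (ii), D#m (iii), E (IV), F# (V), G#m (vi), A#dim (vii°).
Triads in F# major: F# (I), G#m (ii), A#m (iii), B (IV), C# (V), D#m (vi), E#dim (vii°).
Shared triads with their functions: B (I in B major, IV in F# major); D#m (iii in B major, vi in F# major); F# (V in B major, I in F# major); G#m (vi in B major, ii in F# major).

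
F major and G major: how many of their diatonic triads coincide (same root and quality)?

2

Diatonic triads of F major: F major (I), G minor (ii), A minor (iii), Bb major (IV), C major (V), D minor (vi), E diminished (vii°).
Diatonic triads of G major: G major (I), A minor (ii), B minor (iii), C major (IV), D major (V), E minor (vi), F# diminished (vii°).
Matching root and quality in both lists: A minor, C major.
That gives 2 common triads.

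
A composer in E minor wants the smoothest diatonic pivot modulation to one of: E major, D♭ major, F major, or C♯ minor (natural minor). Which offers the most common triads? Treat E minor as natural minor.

F major

Triads of E minor (natural minor): E minor (i), F♯ diminished (ii°), G major (III), A minor (iv), B minor (v), C major (VI), D major (VII).
E major shares 0: none.
D♭ major shares 0: none.
F major shares 2: Am, C.
C♯ minor (natural minor) shares 0: none.
The most common triads (2) are shared with F major.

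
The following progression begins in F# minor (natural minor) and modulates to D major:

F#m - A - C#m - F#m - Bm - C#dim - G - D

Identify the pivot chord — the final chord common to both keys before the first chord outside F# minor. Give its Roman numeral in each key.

Bm — iv in F# minor, vi in D major

Chords diatonic to F# minor: F#m, G#dim, A, Bm, C#m, D, E.
Reading the progression, the first chord not in that set is C#dim, so the modulation leaves F# minor there.
The chord immediately before C#dim is Bm, which is diatonic to both keys: iv in F# minor and vi in D major.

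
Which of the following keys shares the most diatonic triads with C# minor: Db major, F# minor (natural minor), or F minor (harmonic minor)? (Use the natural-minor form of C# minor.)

Triads of C# minor (natural minor): C# minor (i), D# diminished (ii°), E major (III), F# minor (iv), G# minor (v), A major (VI), B major (VII).
Db major shares 0: none.
F# minor (natural minor) shares 4: C#m, E, F#m, A.
F minor (harmonic minor) shares 0: none.
The most common triads (4) are shared with F# minor.

F# minor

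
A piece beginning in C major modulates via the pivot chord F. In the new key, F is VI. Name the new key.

The numeral VI denotes a major triad on scale degree 6. With F on degree 6, the tonic of the new key is A.
Degree 6 carries a major triad in minor keys, so the destination is A minor.
Check: the diatonic triads of A minor (natural minor) are Am (i), Bdim (ii°), C (III), Dm (iv), Em (v), F (VI), G (VII) — F is indeed VI.

A minor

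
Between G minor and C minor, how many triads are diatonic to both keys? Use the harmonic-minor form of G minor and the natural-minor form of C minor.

Diatonic triads of G minor (harmonic minor): Gm (i), Adim (ii°), Bbaug (III+), Cm (iv), D (V), Eb (VI), F#dim (vii°).
Diatonic triads of C minor (natural minor): Cm (i), Ddim (ii°), Eb (III), Fm (iv), Gm (v), Ab (VI), Bb (VII).
Matching root and quality in both lists: Gm, Cm, Eb.
That gives 3 common triads.

3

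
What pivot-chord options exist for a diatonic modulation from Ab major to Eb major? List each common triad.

Ab, Cm, Eb, Fm

Triads in Ab major: Ab (I), Bbm (ii), Cm (iii), Db (IV), Eb (V), Fm (vi), Gdim (vii°).
Triads in Eb major: Eb (I), Fm (ii), Gm (iii), Ab (IV), Bb (V), Cm (vi), Ddim (vii°).
Shared triads with their functions: Ab (I in Ab major, IV in Eb major); Cm (iii in Ab major, vi in Eb major); Eb (V in Ab major, I in Eb major); Fm (vi in Ab major, ii in Eb major).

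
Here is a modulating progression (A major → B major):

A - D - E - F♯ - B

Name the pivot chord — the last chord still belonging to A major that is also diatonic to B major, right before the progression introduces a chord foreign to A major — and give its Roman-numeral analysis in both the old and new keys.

E — V in A major, IV in B major

Chords diatonic to A major: A, Bm, C♯m, D, E, F♯m, G♯dim.
Reading the progression, the first chord not in that set is F♯, so the modulation leaves A major there.
The chord immediately before F♯ is E, which is diatonic to both keys: V in A major and IV in B major.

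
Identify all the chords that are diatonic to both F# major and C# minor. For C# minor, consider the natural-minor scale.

Triads in F# major: F# (I), G#m (ii), A#m (iii), B (IV), C# (V), D#m (vi), E#dim (vii°).
Triads in C# minor (natural minor): C#m (i), D#dim (ii°), E (III), F#m (iv), G#m (v), A (VI), B (VII).
Shared triads with their functions: G#m (ii in F# major, v in C# minor); B (IV in F# major, VII in C# minor).

G#m, B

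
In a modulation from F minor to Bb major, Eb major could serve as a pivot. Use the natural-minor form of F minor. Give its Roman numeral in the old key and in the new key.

The scale of F minor (natural minor) is F G Ab Bb C Db Eb; Eb is degree 7, and the triad built there (Eb-G-Bb) is major, so it is VII.
The scale of Bb major is Bb C D Eb F G A; Eb is degree 4, and the triad built there (Eb-G-Bb) is major, so it is IV.

VII in F minor; IV in Bb major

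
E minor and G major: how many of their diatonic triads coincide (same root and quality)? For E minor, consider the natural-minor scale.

Diatonic triads of E minor (natural minor): Em (i), F#dim (ii°), G (III), Am (iv), Bm (v), C (VI), D (VII).
Diatonic triads of G major: G (I), Am (ii), Bm (iii), C (IV), D (V), Em (vi), F#dim (vii°).
Matching root and quality in both lists: Em, F#dim, G, Am, Bm, C, D.
That gives 7 common triads.

7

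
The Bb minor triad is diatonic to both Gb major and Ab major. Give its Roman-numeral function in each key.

The scale of Gb major is Gb Ab Bb Cb Db Eb F; Bb is degree 3, and the triad built there (Bb-Db-F) is minor, so it is iii.
The scale of Ab major is Ab Bb C Db Eb F G; Bb is degree 2, and the triad built there (Bb-Db-F) is minor, so it is ii.

iii in Gb major; ii in Ab major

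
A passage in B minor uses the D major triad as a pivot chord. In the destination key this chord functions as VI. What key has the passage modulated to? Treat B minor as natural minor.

F# minor

The numeral VI denotes a major triad on scale degree 6. With D on degree 6, the tonic of the new key is F#.
Degree 6 carries a major triad in minor keys, so the destination is F# minor.
Check: the diatonic triads of F# minor (natural minor) are F#m (i), G#dim (ii°), A (III), Bm (iv), C#m (v), D (VI), E (VII) — D major is indeed VI.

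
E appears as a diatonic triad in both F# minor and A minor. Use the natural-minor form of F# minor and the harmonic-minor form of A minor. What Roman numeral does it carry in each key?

VII in F# minor; V in A minor

The scale of F# minor (natural minor) is F# G# A B C# D E; E is degree 7, and the triad built there (E-G#-B) is major, so it is VII.
The scale of A minor (harmonic minor) is A B C D E F G#; E is degree 5, and the triad built there (E-G#-B) is major, so it is V.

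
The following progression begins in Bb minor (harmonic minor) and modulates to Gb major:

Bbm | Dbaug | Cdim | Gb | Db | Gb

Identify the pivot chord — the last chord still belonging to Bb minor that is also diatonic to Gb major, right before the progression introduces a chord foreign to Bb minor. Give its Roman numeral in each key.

Chords diatonic to Bb minor: Bbm, Cdim, Dbaug, Ebm, F, Gb, Adim.
Reading the progression, the first chord not in that set is Db, so the modulation leaves Bb minor there.
The chord immediately before Db is Gb, which is diatonic to both keys: VI in Bb minor and I in Gb major.

Gb — VI in Bb minor, I in Gb major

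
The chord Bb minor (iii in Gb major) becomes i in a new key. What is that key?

The numeral i denotes a minor triad on scale degree 1. With Bb on degree 1, the tonic of the new key is Bb.
Degree 1 carries a minor triad in minor keys, so the destination is Bb minor.
Check: the diatonic triads of Bb minor (natural minor) are Bbm (i), Cdim (ii°), Db (III), Ebm (iv), Fm (v), Gb (VI), Ab (VII) — Bb minor is indeed i.

Bb minor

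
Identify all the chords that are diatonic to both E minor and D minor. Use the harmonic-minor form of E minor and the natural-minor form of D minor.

Am, C

Triads in E minor (harmonic minor): Em (i), F♯dim (ii°), Gaug (III+), Am (iv), B (V), C (VI), D♯dim (vii°).
Triads in D minor (natural minor): Dm (i), Edim (ii°), F (III), Gm (iv), Am (v), B♭ (VI), C (VII).
Shared triads with their functions: Am (iv in E minor, v in D minor); C (VI in E minor, VII in D minor).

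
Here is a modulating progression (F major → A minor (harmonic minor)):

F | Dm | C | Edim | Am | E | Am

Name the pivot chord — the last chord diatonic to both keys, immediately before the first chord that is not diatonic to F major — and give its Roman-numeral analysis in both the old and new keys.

Am — iii in F major, i in A minor

Chords diatonic to F major: F, Gm, Am, B♭, C, Dm, Edim.
Reading the progression, the first chord not in that set is E, so the modulation leaves F major there.
The chord immediately before E is Am, which is diatonic to both keys: iii in F major and i in A minor.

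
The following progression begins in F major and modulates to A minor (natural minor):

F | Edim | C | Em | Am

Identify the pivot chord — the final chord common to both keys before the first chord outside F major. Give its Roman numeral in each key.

C — V in F major, III in A minor

Chords diatonic to F major: F, Gm, Am, B♭, C, Dm, Edim.
Reading the progression, the first chord not in that set is Em, so the modulation leaves F major there.
The chord immediately before Em is C, which is diatonic to both keys: V in F major and III in A minor.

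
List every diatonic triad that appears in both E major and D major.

Triads in E major: E major (I), F♯ minor (ii), G♯ minor (iii), A major (IV), B major (V), C♯ minor (vi), D♯ diminished (vii°).
Triads in D major: D major (I), E minor (ii), F♯ minor (iii), G major (IV), A major (V), B minor (vi), C♯ diminished (vii°).
Shared triads with their functions: F♯ minor (ii in E major, iii in D major); A major (IV in E major, V in D major).

F♯m, A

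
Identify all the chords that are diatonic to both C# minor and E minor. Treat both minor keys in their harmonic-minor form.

Triads in C# minor (harmonic minor): C#m (i), D#dim (ii°), Eaug (III+), F#m (iv), G# (V), A (VI), B#dim (vii°).
Triads in E minor (harmonic minor): Em (i), F#dim (ii°), Gaug (III+), Am (iv), B (V), C (VI), D#dim (vii°).
Shared triads with their functions: D#dim (ii° in C# minor, vii° in E minor).

D#dim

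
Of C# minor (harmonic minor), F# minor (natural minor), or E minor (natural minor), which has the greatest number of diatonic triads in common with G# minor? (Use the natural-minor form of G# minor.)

Triads of G# minor (natural minor): G#m (i), A#dim (ii°), B (III), C#m (iv), D#m (v), E (VI), F# (VII).
C# minor (harmonic minor) shares 1: C#m.
F# minor (natural minor) shares 2: C#m, E.
E minor (natural minor) shares 0: none.
The most common triads (2) are shared with F# minor.

F# minor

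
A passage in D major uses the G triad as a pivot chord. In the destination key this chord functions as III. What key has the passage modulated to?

The numeral III denotes a major triad on scale degree 3. With G on degree 3, the tonic of the new key is E.
Degree 3 carries a major triad in natural-minor keys, so the destination is E minor.
Check: the diatonic triads of E minor (natural minor) are Em (i), F#dim (ii°), G (III), Am (iv), Bm (v), C (VI), D (VII) — G is indeed III.

E minor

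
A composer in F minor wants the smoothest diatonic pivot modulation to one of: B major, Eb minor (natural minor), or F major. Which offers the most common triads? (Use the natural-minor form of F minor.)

Eb minor

Triads of F minor (natural minor): Fm (i), Gdim (ii°), Ab (III), Bbm (iv), Cm (v), Db (VI), Eb (VII).
B major shares 0: none.
Eb minor (natural minor) shares 2: Bbm, Db.
F major shares 0: none.
The most common triads (2) are shared with Eb minor.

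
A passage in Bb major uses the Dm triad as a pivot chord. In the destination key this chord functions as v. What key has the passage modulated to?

G minor

The numeral v denotes a minor triad on scale degree 5. With D on degree 5, the tonic of the new key is G.
Degree 5 carries a minor triad in natural-minor keys, so the destination is G minor.
Check: the diatonic triads of G minor (natural minor) are Gm (i), Adim (ii°), Bb (III), Cm (iv), Dm (v), Eb (VI), F (VII) — Dm is indeed v.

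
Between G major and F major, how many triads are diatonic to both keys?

Diatonic triads of G major: G major (I), A minor (ii), B minor (iii), C major (IV), D major (V), E minor (vi), F# diminished (vii°).
Diatonic triads of F major: F major (I), G minor (ii), A minor (iii), Bb major (IV), C major (V), D minor (vi), E diminished (vii°).
Matching root and quality in both lists: A minor, C major.
That gives 2 common triads.

2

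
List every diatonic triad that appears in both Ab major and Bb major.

Cm, Eb

Triads in Ab major: Ab (I), Bbm (ii), Cm (iii), Db (IV), Eb (V), Fm (vi), Gdim (vii°).
Triads in Bb major: Bb (I), Cm (ii), Dm (iii), Eb (IV), F (V), Gm (vi), Adim (vii°).
Shared triads with their functions: Cm (iii in Ab major, ii in Bb major); Eb (V in Ab major, IV in Bb major).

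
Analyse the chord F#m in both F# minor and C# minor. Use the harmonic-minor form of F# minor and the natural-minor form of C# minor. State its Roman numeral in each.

The scale of F# minor (harmonic minor) is F# G# A B C# D E#; F# is degree 1, and the triad built there (F#-A-C#) is minor, so it is i.
The scale of C# minor (natural minor) is C# D# E F# G# A B; F# is degree 4, and the triad built there (F#-A-C#) is minor, so it is iv.

i in F# minor; iv in C# minor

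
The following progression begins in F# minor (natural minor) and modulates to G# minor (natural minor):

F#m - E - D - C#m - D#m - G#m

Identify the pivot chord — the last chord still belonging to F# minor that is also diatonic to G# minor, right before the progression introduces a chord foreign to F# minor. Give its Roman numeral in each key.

C#m — v in F# minor, iv in G# minor

Chords diatonic to F# minor: F#m, G#dim, A, Bm, C#m, D, E.
Reading the progression, the first chord not in that set is D#m, so the modulation leaves F# minor there.
The chord immediately before D#m is C#m, which is diatonic to both keys: v in F# minor and iv in G# minor.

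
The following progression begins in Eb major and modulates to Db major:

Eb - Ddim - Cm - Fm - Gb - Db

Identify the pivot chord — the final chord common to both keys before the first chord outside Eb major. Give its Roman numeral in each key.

Fm — ii in Eb major, iii in Db major

Chords diatonic to Eb major: Eb, Fm, Gm, Ab, Bb, Cm, Ddim.
Reading the progression, the first chord not in that set is Gb, so the modulation leaves Eb major there.
The chord immediately before Gb is Fm, which is diatonic to both keys: ii in Eb major and iii in Db major.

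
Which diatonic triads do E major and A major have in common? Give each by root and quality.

Triads in E major: E (I), F#m (ii), G#m (iii), A (IV), B (V), C#m (vi), D#dim (vii°).
Triads in A major: A (I), Bm (ii), C#m (iii), D (IV), E (V), F#m (vi), G#dim (vii°).
Shared triads with their functions: E (I in E major, V in A major); F#m (ii in E major, vi in A major); A (IV in E major, I in A major); C#m (vi in E major, iii in A major).

E, F#m, A, C#m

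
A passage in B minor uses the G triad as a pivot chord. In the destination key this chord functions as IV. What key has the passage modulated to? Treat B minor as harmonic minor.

D major

The numeral IV denotes a major triad on scale degree 4. With G on degree 4, the tonic of the new key is D.
Degree 4 carries a major triad in major keys, so the destination is D major.
Check: the diatonic triads of D major are D (I), Em (ii), F#m (iii), G (IV), A (V), Bm (vi), C#dim (vii°) — G is indeed IV.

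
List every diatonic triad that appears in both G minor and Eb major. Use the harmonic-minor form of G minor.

Gm, Cm, Eb

Triads in G minor (harmonic minor): G minor (i), A diminished (ii°), Bb augmented (III+), C minor (iv), D major (V), Eb major (VI), F# diminished (vii°).
Triads in Eb major: Eb major (I), F minor (ii), G minor (iii), Ab major (IV), Bb major (V), C minor (vi), D diminished (vii°).
Shared triads with their functions: G minor (i in G minor, iii in Eb major); C minor (iv in G minor, vi in Eb major); Eb major (VI in G minor, I in Eb major).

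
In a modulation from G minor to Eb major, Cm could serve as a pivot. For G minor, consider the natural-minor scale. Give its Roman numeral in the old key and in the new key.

iv in G minor; vi in Eb major

The scale of G minor (natural minor) is G A Bb C D Eb F; C is degree 4, and the triad built there (C-Eb-G) is minor, so it is iv.
The scale of Eb major is Eb F G Ab Bb C D; C is degree 6, and the triad built there (C-Eb-G) is minor, so it is vi.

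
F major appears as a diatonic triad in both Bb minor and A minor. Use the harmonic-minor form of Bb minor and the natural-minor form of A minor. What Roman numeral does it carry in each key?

The scale of Bb minor (harmonic minor) is Bb C Db Eb F Gb A; F is degree 5, and the triad built there (F-A-C) is major, so it is V.
The scale of A minor (natural minor) is A B C D E F G; F is degree 6, and the triad built there (F-A-C) is major, so it is VI.

V in Bb minor; VI in A minor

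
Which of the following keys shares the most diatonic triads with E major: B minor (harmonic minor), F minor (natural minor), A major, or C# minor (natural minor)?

C# minor

Triads of E major: E (I), F#m (ii), G#m (iii), A (IV), B (V), C#m (vi), D#dim (vii°).
B minor (harmonic minor) shares 0: none.
F minor (natural minor) shares 0: none.
A major shares 4: E, F#m, A, C#m.
C# minor (natural minor) shares 7: E, F#m, G#m, A, B, C#m, D#dim.
The most common triads (7) are shared with C# minor.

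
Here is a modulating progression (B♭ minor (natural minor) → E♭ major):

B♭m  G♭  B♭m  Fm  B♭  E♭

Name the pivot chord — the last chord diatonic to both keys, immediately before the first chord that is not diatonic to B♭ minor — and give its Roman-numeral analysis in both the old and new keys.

Fm — v in B♭ minor, ii in E♭ major

Chords diatonic to B♭ minor: B♭m, Cdim, D♭, E♭m, Fm, G♭, A♭.
Reading the progression, the first chord not in that set is B♭, so the modulation leaves B♭ minor there.
The chord immediately before B♭ is Fm, which is diatonic to both keys: v in B♭ minor and ii in E♭ major.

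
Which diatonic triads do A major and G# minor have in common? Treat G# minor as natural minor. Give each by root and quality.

C#m, E

Triads in A major: A (I), Bm (ii), C#m (iii), D (IV), E (V), F#m (vi), G#dim (vii°).
Triads in G# minor (natural minor): G#m (i), A#dim (ii°), B (III), C#m (iv), D#m (v), E (VI), F# (VII).
Shared triads with their functions: C#m (iii in A major, iv in G# minor); E (V in A major, VI in G# minor).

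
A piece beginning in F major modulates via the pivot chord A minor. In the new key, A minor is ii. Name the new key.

G major

The numeral ii denotes a minor triad on scale degree 2. With A on degree 2, the tonic of the new key is G.
Degree 2 carries a minor triad in major keys, so the destination is G major.
Check: the diatonic triads of G major are G (I), Am (ii), Bm (iii), C (IV), D (V), Em (vi), F♯dim (vii°) — A minor is indeed ii.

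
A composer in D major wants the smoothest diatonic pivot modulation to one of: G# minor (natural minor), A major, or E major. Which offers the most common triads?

A major

Triads of D major: D major (I), E minor (ii), F# minor (iii), G major (IV), A major (V), B minor (vi), C# diminished (vii°).
G# minor (natural minor) shares 0: none.
A major shares 4: D, F#m, A, Bm.
E major shares 2: F#m, A.
The most common triads (4) are shared with A major.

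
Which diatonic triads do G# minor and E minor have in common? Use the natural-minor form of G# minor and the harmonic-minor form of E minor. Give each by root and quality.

B

Triads in G# minor (natural minor): G# minor (i), A# diminished (ii°), B major (III), C# minor (iv), D# minor (v), E major (VI), F# major (VII).
Triads in E minor (harmonic minor): E minor (i), F# diminished (ii°), G augmented (III+), A minor (iv), B major (V), C major (VI), D# diminished (vii°).
Shared triads with their functions: B major (III in G# minor, V in E minor).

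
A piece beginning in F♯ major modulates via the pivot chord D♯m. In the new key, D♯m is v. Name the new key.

G♯ minor

The numeral v denotes a minor triad on scale degree 5. With D♯ on degree 5, the tonic of the new key is G♯.
Degree 5 carries a minor triad in natural-minor keys, so the destination is G♯ minor.
Check: the diatonic triads of G♯ minor (natural minor) are G♯m (i), A♯dim (ii°), B (III), C♯m (iv), D♯m (v), E (VI), F♯ (VII) — D♯m is indeed v.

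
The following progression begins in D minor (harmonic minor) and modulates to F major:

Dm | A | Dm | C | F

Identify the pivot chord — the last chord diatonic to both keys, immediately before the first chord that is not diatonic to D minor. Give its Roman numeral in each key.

Dm — i in D minor, vi in F major

Chords diatonic to D minor: Dm, Edim, Faug, Gm, A, Bb, C#dim.
Reading the progression, the first chord not in that set is C, so the modulation leaves D minor there.
The chord immediately before C is Dm, which is diatonic to both keys: i in D minor and vi in F major.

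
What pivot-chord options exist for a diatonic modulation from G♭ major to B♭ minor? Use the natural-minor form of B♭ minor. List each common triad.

G♭, B♭m, D♭, E♭m

Triads in G♭ major: G♭ (I), A♭m (ii), B♭m (iii), C♭ (IV), D♭ (V), E♭m (vi), Fdim (vii°).
Triads in B♭ minor (natural minor): B♭m (i), Cdim (ii°), D♭ (III), E♭m (iv), Fm (v), G♭ (VI), A♭ (VII).
Shared triads with their functions: G♭ (I in G♭ major, VI in B♭ minor); B♭m (iii in G♭ major, i in B♭ minor); D♭ (V in G♭ major, III in B♭ minor); E♭m (vi in G♭ major, iv in B♭ minor).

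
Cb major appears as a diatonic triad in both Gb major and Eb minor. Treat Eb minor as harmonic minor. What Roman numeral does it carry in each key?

IV in Gb major; VI in Eb minor

The scale of Gb major is Gb Ab Bb Cb Db Eb F; Cb is degree 4, and the triad built there (Cb-Eb-Gb) is major, so it is IV.
The scale of Eb minor (harmonic minor) is Eb F Gb Ab Bb Cb D; Cb is degree 6, and the triad built there (Cb-Eb-Gb) is major, so it is VI.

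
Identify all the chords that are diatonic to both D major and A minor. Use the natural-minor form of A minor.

Triads in D major: D major (I), E minor (ii), F# minor (iii), G major (IV), A major (V), B minor (vi), C# diminished (vii°).
Triads in A minor (natural minor): A minor (i), B diminished (ii°), C major (III), D minor (iv), E minor (v), F major (VI), G major (VII).
Shared triads with their functions: E minor (ii in D major, v in A minor); G major (IV in D major, VII in A minor).

Em, G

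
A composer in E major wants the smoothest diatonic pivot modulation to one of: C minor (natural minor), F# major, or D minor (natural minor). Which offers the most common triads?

F# major

Triads of E major: E (I), F#m (ii), G#m (iii), A (IV), B (V), C#m (vi), D#dim (vii°).
C minor (natural minor) shares 0: none.
F# major shares 2: G#m, B.
D minor (natural minor) shares 0: none.
The most common triads (2) are shared with F# major.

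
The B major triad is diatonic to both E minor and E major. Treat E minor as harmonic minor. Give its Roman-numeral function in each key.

V in E minor; V in E major

The scale of E minor (harmonic minor) is E F♯ G A B C D♯; B is degree 5, and the triad built there (B-D♯-F♯) is major, so it is V.
The scale of E major is E F♯ G♯ A B C♯ D♯; B is degree 5, and the triad built there (B-D♯-F♯) is major, so it is V.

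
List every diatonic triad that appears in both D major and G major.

Triads in D major: D (I), Em (ii), F♯m (iii), G (IV), A (V), Bm (vi), C♯dim (vii°).
Triads in G major: G (I), Am (ii), Bm (iii), C (IV), D (V), Em (vi), F♯dim (vii°).
Shared triads with their functions: D (I in D major, V in G major); Em (ii in D major, vi in G major); G (IV in D major, I in G major); Bm (vi in D major, iii in G major).

D, Em, G, Bm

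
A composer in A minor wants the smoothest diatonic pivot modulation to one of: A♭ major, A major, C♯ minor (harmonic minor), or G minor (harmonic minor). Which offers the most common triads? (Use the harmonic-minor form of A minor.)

A major

Triads of A minor (harmonic minor): Am (i), Bdim (ii°), Caug (III+), Dm (iv), E (V), F (VI), G♯dim (vii°).
A♭ major shares 0: none.
A major shares 2: E, G♯dim.
C♯ minor (harmonic minor) shares 0: none.
G minor (harmonic minor) shares 0: none.
The most common triads (2) are shared with A major.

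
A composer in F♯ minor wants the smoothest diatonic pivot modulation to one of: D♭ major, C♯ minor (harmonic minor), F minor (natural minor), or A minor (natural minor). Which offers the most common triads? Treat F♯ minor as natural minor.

Triads of F♯ minor (natural minor): F♯ minor (i), G♯ diminished (ii°), A major (III), B minor (iv), C♯ minor (v), D major (VI), E major (VII).
D♭ major shares 0: none.
C♯ minor (harmonic minor) shares 3: F♯m, A, C♯m.
F minor (natural minor) shares 0: none.
A minor (natural minor) shares 0: none.
The most common triads (3) are shared with C♯ minor.

C♯ minor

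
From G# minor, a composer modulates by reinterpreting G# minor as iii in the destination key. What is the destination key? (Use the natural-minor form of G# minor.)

The numeral iii denotes a minor triad on scale degree 3. With G# on degree 3, the tonic of the new key is E.
Degree 3 carries a minor triad in major keys, so the destination is E major.
Check: the diatonic triads of E major are E (I), F#m (ii), G#m (iii), A (IV), B (V), C#m (vi), D#dim (vii°) — G# minor is indeed iii.

E major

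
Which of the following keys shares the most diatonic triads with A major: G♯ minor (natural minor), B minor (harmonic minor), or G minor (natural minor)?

G♯ minor

Triads of A major: A major (I), B minor (ii), C♯ minor (iii), D major (IV), E major (V), F♯ minor (vi), G♯ diminished (vii°).
G♯ minor (natural minor) shares 2: C♯m, E.
B minor (harmonic minor) shares 1: Bm.
G minor (natural minor) shares 0: none.
The most common triads (2) are shared with G♯ minor.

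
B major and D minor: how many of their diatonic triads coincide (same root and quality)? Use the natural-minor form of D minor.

0

Diatonic triads of B major: B (I), C#m (ii), D#m (iii), E (IV), F# (V), G#m (vi), A#dim (vii°).
Diatonic triads of D minor (natural minor): Dm (i), Edim (ii°), F (III), Gm (iv), Am (v), Bb (VI), C (VII).
No triad has the same root and quality in both keys.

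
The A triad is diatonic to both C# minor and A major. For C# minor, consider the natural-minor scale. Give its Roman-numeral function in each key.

VI in C# minor; I in A major

The scale of C# minor (natural minor) is C# D# E F# G# A B; A is degree 6, and the triad built there (A-C#-E) is major, so it is VI.
The scale of A major is A B C# D E F# G#; A is degree 1, and the triad built there (A-C#-E) is major, so it is I.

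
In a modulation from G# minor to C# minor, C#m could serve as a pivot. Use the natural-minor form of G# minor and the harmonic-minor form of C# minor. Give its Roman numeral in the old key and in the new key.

iv in G# minor; i in C# minor

The scale of G# minor (natural minor) is G# A# B C# D# E F#; C# is degree 4, and the triad built there (C#-E-G#) is minor, so it is iv.
The scale of C# minor (harmonic minor) is C# D# E F# G# A B#; C# is degree 1, and the triad built there (C#-E-G#) is minor, so it is i.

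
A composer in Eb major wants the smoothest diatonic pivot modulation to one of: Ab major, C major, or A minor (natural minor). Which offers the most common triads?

Ab major

Triads of Eb major: Eb major (I), F minor (ii), G minor (iii), Ab major (IV), Bb major (V), C minor (vi), D diminished (vii°).
Ab major shares 4: Eb, Fm, Ab, Cm.
C major shares 0: none.
A minor (natural minor) shares 0: none.
The most common triads (4) are shared with Ab major.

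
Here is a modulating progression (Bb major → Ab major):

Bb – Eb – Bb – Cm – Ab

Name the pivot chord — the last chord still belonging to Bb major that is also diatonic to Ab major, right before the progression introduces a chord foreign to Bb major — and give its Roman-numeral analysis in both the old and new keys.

Cm — ii in Bb major, iii in Ab major

Chords diatonic to Bb major: Bb, Cm, Dm, Eb, F, Gm, Adim.
Reading the progression, the first chord not in that set is Ab, so the modulation leaves Bb major there.
The chord immediately before Ab is Cm, which is diatonic to both keys: ii in Bb major and iii in Ab major.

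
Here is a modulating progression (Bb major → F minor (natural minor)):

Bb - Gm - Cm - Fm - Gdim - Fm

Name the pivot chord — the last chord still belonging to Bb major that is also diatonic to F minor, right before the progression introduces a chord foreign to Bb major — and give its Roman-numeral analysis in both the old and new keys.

Cm — ii in Bb major, v in F minor

Chords diatonic to Bb major: Bb, Cm, Dm, Eb, F, Gm, Adim.
Reading the progression, the first chord not in that set is Fm, so the modulation leaves Bb major there.
The chord immediately before Fm is Cm, which is diatonic to both keys: ii in Bb major and v in F minor.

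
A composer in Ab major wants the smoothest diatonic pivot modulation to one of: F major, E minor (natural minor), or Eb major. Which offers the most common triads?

Triads of Ab major: Ab major (I), Bb minor (ii), C minor (iii), Db major (IV), Eb major (V), F minor (vi), G diminished (vii°).
F major shares 0: none.
E minor (natural minor) shares 0: none.
Eb major shares 4: Ab, Cm, Eb, Fm.
The most common triads (4) are shared with Eb major.

Eb major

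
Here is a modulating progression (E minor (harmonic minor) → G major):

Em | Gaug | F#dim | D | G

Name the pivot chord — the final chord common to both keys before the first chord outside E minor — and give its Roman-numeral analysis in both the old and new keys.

F#dim — ii° in E minor, vii° in G major

Chords diatonic to E minor: Em, F#dim, Gaug, Am, B, C, D#dim.
Reading the progression, the first chord not in that set is D, so the modulation leaves E minor there.
The chord immediately before D is F#dim, which is diatonic to both keys: ii° in E minor and vii° in G major.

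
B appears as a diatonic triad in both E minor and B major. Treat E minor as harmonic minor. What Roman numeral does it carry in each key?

V in E minor; I in B major

The scale of E minor (harmonic minor) is E F# G A B C D#; B is degree 5, and the triad built there (B-D#-F#) is major, so it is V.
The scale of B major is B C# D# E F# G# A#; B is degree 1, and the triad built there (B-D#-F#) is major, so it is I.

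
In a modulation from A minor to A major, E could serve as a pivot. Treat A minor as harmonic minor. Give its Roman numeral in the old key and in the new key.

The scale of A minor (harmonic minor) is A B C D E F G♯; E is degree 5, and the triad built there (E-G♯-B) is major, so it is V.
The scale of A major is A B C♯ D E F♯ G♯; E is degree 5, and the triad built there (E-G♯-B) is major, so it is V.

V in A minor; V in A major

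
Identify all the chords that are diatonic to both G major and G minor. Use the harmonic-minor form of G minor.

D, F♯dim

Triads in G major: G major (I), A minor (ii), B minor (iii), C major (IV), D major (V), E minor (vi), F♯ diminished (vii°).
Triads in G minor (harmonic minor): G minor (i), A diminished (ii°), B♭ augmented (III+), C minor (iv), D major (V), E♭ major (VI), F♯ diminished (vii°).
Shared triads with their functions: D major (V in G major, V in G minor); F♯ diminished (vii° in G major, vii° in G minor).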